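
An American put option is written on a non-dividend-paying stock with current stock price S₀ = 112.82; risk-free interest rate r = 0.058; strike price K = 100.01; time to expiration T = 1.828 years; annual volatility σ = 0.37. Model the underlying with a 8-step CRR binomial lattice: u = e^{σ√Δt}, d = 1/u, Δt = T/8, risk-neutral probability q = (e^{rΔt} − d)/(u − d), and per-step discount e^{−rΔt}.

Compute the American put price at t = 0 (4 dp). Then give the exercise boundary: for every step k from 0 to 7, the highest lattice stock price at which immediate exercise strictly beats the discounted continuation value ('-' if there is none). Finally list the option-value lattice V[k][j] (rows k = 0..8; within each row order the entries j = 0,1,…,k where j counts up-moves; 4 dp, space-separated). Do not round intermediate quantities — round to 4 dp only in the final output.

price = 11.6137
boundary = - - - 66.3667 55.6081 66.3667 55.6081 66.3667
tree:
11.6137
17.0921 6.3032
24.4061 10.0451 2.6318
33.6433 15.5822 4.6319 0.6495
44.4019 23.3780 7.9998 1.2993 0.0000
53.4164 33.6433 13.4709 2.5990 0.0000 0.0000
60.9696 44.4019 21.8826 5.1990 0.0000 0.0000 0.0000
67.2984 53.4164 33.6433 10.3998 0.0000 0.0000 0.0000 0.0000
72.6012 60.9696 44.4019 20.8033 0.0000 0.0000 0.0000 0.0000 0.0000

Δt=0.22850, u=1.19347, d=0.83789, q=0.49342, disc=e^(-rΔt)=0.98683
k=8 terminal: V=max(K-S,0) → 72.6012 60.9696 44.4019 20.8033 0.0000 0.0000 0.0000 0.0000 0.0000
k=7: j=0 S=32.7116 intr=67.2984 cont=65.9817 V=67.2984[EX]; j=1 S=46.5936 intr=53.4164 cont=52.0997 V=53.4164[EX]; j=2 S=66.3667 intr=33.6433 cont=32.3266 V=33.6433[EX]; j=3 S=94.5310 intr=5.4790 cont=10.3998 V=10.3998[hold]; j=4 S=134.6474 intr=0.0000 cont=0.0000 V=0.0000[hold]; j=5 S=191.7883 intr=0.0000 cont=0.0000 V=0.0000[hold]; j=6 S=273.1783 intr=0.0000 cont=0.0000 V=0.0000[hold]; j=7 S=389.1080 intr=0.0000 cont=0.0000 V=0.0000[hold]  S*(7)=66.3667
k=6: j=0 S=39.0404 intr=60.9696 cont=59.6529 V=60.9696[EX]; j=1 S=55.6081 intr=44.4019 cont=43.0852 V=44.4019[EX]; j=2 S=79.2067 intr=20.8033 cont=21.8826 V=21.8826[hold]; j=3 S=112.8200 intr=0.0000 cont=5.1990 V=5.1990[hold]; j=4 S=160.6979 intr=0.0000 cont=0.0000 V=0.0000[hold]; j=5 S=228.8939 intr=0.0000 cont=0.0000 V=0.0000[hold]; j=6 S=326.0305 intr=0.0000 cont=0.0000 V=0.0000[hold]  S*(6)=55.6081
k=5: j=0 S=46.5936 intr=53.4164 cont=52.0997 V=53.4164[EX]; j=1 S=66.3667 intr=33.6433 cont=32.8522 V=33.6433[EX]; j=2 S=94.5310 intr=5.4790 cont=13.4709 V=13.4709[hold]; j=3 S=134.6474 intr=0.0000 cont=2.5990 V=2.5990[hold]; j=4 S=191.7883 intr=0.0000 cont=0.0000 V=0.0000[hold]; j=5 S=273.1783 intr=0.0000 cont=0.0000 V=0.0000[hold]  S*(5)=66.3667
k=4: j=0 S=55.6081 intr=44.4019 cont=43.0852 V=44.4019[EX]; j=1 S=79.2067 intr=20.8033 cont=23.3780 V=23.3780[hold]; j=2 S=112.8200 intr=0.0000 cont=7.9998 V=7.9998[hold]; j=3 S=160.6979 intr=0.0000 cont=1.2993 V=1.2993[hold]; j=4 S=228.8939 intr=0.0000 cont=0.0000 V=0.0000[hold]  S*(4)=55.6081
k=3: j=0 S=66.3667 intr=33.6433 cont=33.5803 V=33.6433[EX]; j=1 S=94.5310 intr=5.4790 cont=15.5822 V=15.5822[hold]; j=2 S=134.6474 intr=0.0000 cont=4.6319 V=4.6319[hold]; j=3 S=191.7883 intr=0.0000 cont=0.6495 V=0.6495[hold]  S*(3)=66.3667
k=2: j=0 S=79.2067 intr=20.8033 cont=24.4061 V=24.4061[hold]; j=1 S=112.8200 intr=0.0000 cont=10.0451 V=10.0451[hold]; j=2 S=160.6979 intr=0.0000 cont=2.6318 V=2.6318[hold]  S*(2)=-
k=1: j=0 S=94.5310 intr=5.4790 cont=17.0921 V=17.0921[hold]; j=1 S=134.6474 intr=0.0000 cont=6.3032 V=6.3032[hold]  S*(1)=-
k=0: j=0 S=112.8200 intr=0.0000 cont=11.6137 V=11.6137[hold]  S*(0)=-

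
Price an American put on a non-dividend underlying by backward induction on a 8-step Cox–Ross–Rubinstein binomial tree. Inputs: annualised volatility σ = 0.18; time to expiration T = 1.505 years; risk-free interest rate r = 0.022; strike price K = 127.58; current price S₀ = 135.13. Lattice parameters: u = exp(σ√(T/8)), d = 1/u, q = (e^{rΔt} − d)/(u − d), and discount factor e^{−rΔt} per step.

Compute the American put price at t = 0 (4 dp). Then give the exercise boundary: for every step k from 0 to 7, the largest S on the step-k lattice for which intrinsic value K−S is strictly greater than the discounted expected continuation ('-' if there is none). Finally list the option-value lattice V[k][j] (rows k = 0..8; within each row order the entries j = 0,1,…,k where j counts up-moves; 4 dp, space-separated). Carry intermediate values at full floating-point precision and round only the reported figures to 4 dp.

price = 6.9197
boundary = - - - - 98.8841 91.4577 98.8841 106.9136
tree:
6.9197
10.3782 3.6135
15.1056 5.8667 1.4523
21.2356 9.2691 2.6067 0.3418
28.6959 14.1558 4.5936 0.6962 0.0000
36.1223 20.7110 7.8981 1.4181 0.0000 0.0000
42.9910 28.6959 13.1169 2.8886 0.0000 0.0000 0.0000
49.3438 36.1223 20.6664 5.8839 0.0000 0.0000 0.0000 0.0000
55.2195 42.9910 28.6959 11.9850 0.0000 0.0000 0.0000 0.0000 0.0000

Δt=0.18812, u=1.08120, d=0.92490, q=0.50703, disc=e^(-rΔt)=0.99587
k=8 terminal: V=max(K-S,0) → 55.2195 42.9910 28.6959 11.9850 0.0000 0.0000 0.0000 0.0000 0.0000
k=7: j=0 S=78.2362 intr=49.3438 cont=48.8169 V=49.3438[EX]; j=1 S=91.4577 intr=36.1223 cont=35.5953 V=36.1223[EX]; j=2 S=106.9136 intr=20.6664 cont=20.1395 V=20.6664[EX]; j=3 S=124.9814 intr=2.5986 cont=5.8839 V=5.8839[hold]; j=4 S=146.1026 intr=0.0000 cont=0.0000 V=0.0000[hold]; j=5 S=170.7932 intr=0.0000 cont=0.0000 V=0.0000[hold]; j=6 S=199.6564 intr=0.0000 cont=0.0000 V=0.0000[hold]; j=7 S=233.3972 intr=0.0000 cont=0.0000 V=0.0000[hold]  S*(7)=106.9136
k=6: j=0 S=84.5890 intr=42.9910 cont=42.4640 V=42.9910[EX]; j=1 S=98.8841 intr=28.6959 cont=28.1689 V=28.6959[EX]; j=2 S=115.5950 intr=11.9850 cont=13.1169 V=13.1169[hold]; j=3 S=135.1300 intr=0.0000 cont=2.8886 V=2.8886[hold]; j=4 S=157.9663 intr=0.0000 cont=0.0000 V=0.0000[hold]; j=5 S=184.6617 intr=0.0000 cont=0.0000 V=0.0000[hold]; j=6 S=215.8686 intr=0.0000 cont=0.0000 V=0.0000[hold]  S*(6)=98.8841
k=5: j=0 S=91.4577 intr=36.1223 cont=35.5953 V=36.1223[EX]; j=1 S=106.9136 intr=20.6664 cont=20.7110 V=20.7110[hold]; j=2 S=124.9814 intr=2.5986 cont=7.8981 V=7.8981[hold]; j=3 S=146.1026 intr=0.0000 cont=1.4181 V=1.4181[hold]; j=4 S=170.7932 intr=0.0000 cont=0.0000 V=0.0000[hold]; j=5 S=199.6564 intr=0.0000 cont=0.0000 V=0.0000[hold]  S*(5)=91.4577
k=4: j=0 S=98.8841 intr=28.6959 cont=28.1914 V=28.6959[EX]; j=1 S=115.5950 intr=11.9850 cont=14.1558 V=14.1558[hold]; j=2 S=135.1300 intr=0.0000 cont=4.5936 V=4.5936[hold]; j=3 S=157.9663 intr=0.0000 cont=0.6962 V=0.6962[hold]; j=4 S=184.6617 intr=0.0000 cont=0.0000 V=0.0000[hold]  S*(4)=98.8841
k=3: j=0 S=106.9136 intr=20.6664 cont=21.2356 V=21.2356[hold]; j=1 S=124.9814 intr=2.5986 cont=9.2691 V=9.2691[hold]; j=2 S=146.1026 intr=0.0000 cont=2.6067 V=2.6067[hold]; j=3 S=170.7932 intr=0.0000 cont=0.3418 V=0.3418[hold]  S*(3)=-
k=2: j=0 S=115.5950 intr=11.9850 cont=15.1056 V=15.1056[hold]; j=1 S=135.1300 intr=0.0000 cont=5.8667 V=5.8667[hold]; j=2 S=157.9663 intr=0.0000 cont=1.4523 V=1.4523[hold]  S*(2)=-
k=1: j=0 S=124.9814 intr=2.5986 cont=10.3782 V=10.3782[hold]; j=1 S=146.1026 intr=0.0000 cont=3.6135 V=3.6135[hold]  S*(1)=-
k=0: j=0 S=135.1300 intr=0.0000 cont=6.9197 V=6.9197[hold]  S*(0)=-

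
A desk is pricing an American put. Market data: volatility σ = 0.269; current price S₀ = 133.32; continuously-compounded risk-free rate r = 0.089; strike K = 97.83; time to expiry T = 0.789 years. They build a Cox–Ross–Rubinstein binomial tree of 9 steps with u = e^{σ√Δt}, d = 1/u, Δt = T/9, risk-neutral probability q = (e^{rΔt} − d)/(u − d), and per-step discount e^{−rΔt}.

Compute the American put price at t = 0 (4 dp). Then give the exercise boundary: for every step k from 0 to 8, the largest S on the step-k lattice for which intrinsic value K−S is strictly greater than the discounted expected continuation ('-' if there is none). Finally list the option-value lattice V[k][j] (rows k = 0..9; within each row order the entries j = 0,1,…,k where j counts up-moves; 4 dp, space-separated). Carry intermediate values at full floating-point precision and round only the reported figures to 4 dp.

params: Δt=0.08767 u=1.08290 d=0.92344 q=0.52922 e^(-rΔt)=0.99223
t_9 payoffs: 32.7297 21.4880 8.3051 0.0000 0.0000 0.0000 0.0000 0.0000 0.0000 0.0000
t_8: node(8,0) S=70.4974 payoff=27.3326 vs cont=26.5722 → 27.3326 [stop]  node(8,1) S=82.6711 payoff=15.1589 vs cont=14.3986 → 15.1589 [stop]  node(8,2) S=96.9470 payoff=0.8830 vs cont=3.8795 → 3.8795 [wait]  node(8,3) S=113.6880 payoff=0.0000 vs cont=0.0000 → 0.0000 [wait]  node(8,4) S=133.3200 payoff=0.0000 vs cont=0.0000 → 0.0000 [wait]  node(8,5) S=156.3421 payoff=0.0000 vs cont=0.0000 → 0.0000 [wait]  node(8,6) S=183.3396 payoff=0.0000 vs cont=0.0000 → 0.0000 [wait]  node(8,7) S=214.9992 payoff=0.0000 vs cont=0.0000 → 0.0000 [wait]  node(8,8) S=252.1259 payoff=0.0000 vs cont=0.0000 → 0.0000 [wait]  ⇒ S*(8)=82.6711
t_7: node(7,0) S=76.3420 payoff=21.4880 vs cont=20.7277 → 21.4880 [stop]  node(7,1) S=89.5249 payoff=8.3051 vs cont=9.1182 → 9.1182 [wait]  node(7,2) S=104.9843 payoff=0.0000 vs cont=1.8122 → 1.8122 [wait]  node(7,3) S=123.1133 payoff=0.0000 vs cont=0.0000 → 0.0000 [wait]  node(7,4) S=144.3729 payoff=0.0000 vs cont=0.0000 → 0.0000 [wait]  node(7,5) S=169.3036 payoff=0.0000 vs cont=0.0000 → 0.0000 [wait]  node(7,6) S=198.5394 payoff=0.0000 vs cont=0.0000 → 0.0000 [wait]  node(7,7) S=232.8237 payoff=0.0000 vs cont=0.0000 → 0.0000 [wait]  ⇒ S*(7)=76.3420
t_6: node(6,0) S=82.6711 payoff=15.1589 vs cont=14.8255 → 15.1589 [stop]  node(6,1) S=96.9470 payoff=0.8830 vs cont=5.2109 → 5.2109 [wait]  node(6,2) S=113.6880 payoff=0.0000 vs cont=0.8465 → 0.8465 [wait]  node(6,3) S=133.3200 payoff=0.0000 vs cont=0.0000 → 0.0000 [wait]  node(6,4) S=156.3421 payoff=0.0000 vs cont=0.0000 → 0.0000 [wait]  node(6,5) S=183.3396 payoff=0.0000 vs cont=0.0000 → 0.0000 [wait]  node(6,6) S=214.9992 payoff=0.0000 vs cont=0.0000 → 0.0000 [wait]  ⇒ S*(6)=82.6711
t_5: node(5,0) S=89.5249 payoff=8.3051 vs cont=9.8173 → 9.8173 [wait]  node(5,1) S=104.9843 payoff=0.0000 vs cont=2.8786 → 2.8786 [wait]  node(5,2) S=123.1133 payoff=0.0000 vs cont=0.3954 → 0.3954 [wait]  node(5,3) S=144.3729 payoff=0.0000 vs cont=0.0000 → 0.0000 [wait]  node(5,4) S=169.3036 payoff=0.0000 vs cont=0.0000 → 0.0000 [wait]  node(5,5) S=198.5394 payoff=0.0000 vs cont=0.0000 → 0.0000 [wait]  ⇒ S*(5)=-
t_4: node(4,0) S=96.9470 payoff=0.8830 vs cont=6.0975 → 6.0975 [wait]  node(4,1) S=113.6880 payoff=0.0000 vs cont=1.5523 → 1.5523 [wait]  node(4,2) S=133.3200 payoff=0.0000 vs cont=0.1847 → 0.1847 [wait]  node(4,3) S=156.3421 payoff=0.0000 vs cont=0.0000 → 0.0000 [wait]  node(4,4) S=183.3396 payoff=0.0000 vs cont=0.0000 → 0.0000 [wait]  ⇒ S*(4)=-
t_3: node(3,0) S=104.9843 payoff=0.0000 vs cont=3.6634 → 3.6634 [wait]  node(3,1) S=123.1133 payoff=0.0000 vs cont=0.8221 → 0.8221 [wait]  node(3,2) S=144.3729 payoff=0.0000 vs cont=0.0863 → 0.0863 [wait]  node(3,3) S=169.3036 payoff=0.0000 vs cont=0.0000 → 0.0000 [wait]  ⇒ S*(3)=-
t_2: node(2,0) S=113.6880 payoff=0.0000 vs cont=2.1429 → 2.1429 [wait]  node(2,1) S=133.3200 payoff=0.0000 vs cont=0.4293 → 0.4293 [wait]  node(2,2) S=156.3421 payoff=0.0000 vs cont=0.0403 → 0.0403 [wait]  ⇒ S*(2)=-
t_1: node(1,0) S=123.1133 payoff=0.0000 vs cont=1.2265 → 1.2265 [wait]  node(1,1) S=144.3729 payoff=0.0000 vs cont=0.2217 → 0.2217 [wait]  ⇒ S*(1)=-
t_0: node(0,0) S=133.3200 payoff=0.0000 vs cont=0.6893 → 0.6893 [wait]  ⇒ S*(0)=-

price = 0.6893
boundary = - - - - - - 82.6711 76.3420 82.6711
tree:
0.6893
1.2265 0.2217
2.1429 0.4293 0.0403
3.6634 0.8221 0.0863 0.0000
6.0975 1.5523 0.1847 0.0000 0.0000
9.8173 2.8786 0.3954 0.0000 0.0000 0.0000
15.1589 5.2109 0.8465 0.0000 0.0000 0.0000 0.0000
21.4880 9.1182 1.8122 0.0000 0.0000 0.0000 0.0000 0.0000
27.3326 15.1589 3.8795 0.0000 0.0000 0.0000 0.0000 0.0000 0.0000
32.7297 21.4880 8.3051 0.0000 0.0000 0.0000 0.0000 0.0000 0.0000 0.0000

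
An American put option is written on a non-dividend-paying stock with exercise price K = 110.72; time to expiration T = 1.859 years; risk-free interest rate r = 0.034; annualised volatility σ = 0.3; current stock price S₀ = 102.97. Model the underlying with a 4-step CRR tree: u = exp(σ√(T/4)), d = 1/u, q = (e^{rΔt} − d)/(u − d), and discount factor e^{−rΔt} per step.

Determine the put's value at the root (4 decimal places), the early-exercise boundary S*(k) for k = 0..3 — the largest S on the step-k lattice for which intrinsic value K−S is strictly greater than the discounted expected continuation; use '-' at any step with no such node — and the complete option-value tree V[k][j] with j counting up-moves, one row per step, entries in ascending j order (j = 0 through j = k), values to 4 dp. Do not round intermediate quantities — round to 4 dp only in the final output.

Δt=0.46475  u=1.22693  d=0.81504  q=0.48772  discount=0.98432
step 4 (expiry): payoffs max(K−S,0) = 65.2812 42.3180 7.7500 0.0000 0.0000
step 3: (k=3,j=0): S=55.7504, (K−S)⁺=54.9696, hold=53.2338 ⇒ V=54.9696 exercise | (k=3,j=1): S=83.9247, (K−S)⁺=26.7953, hold=25.0595 ⇒ V=26.7953 exercise | (k=3,j=2): S=126.3373, (K−S)⁺=0.0000, hold=3.9080 ⇒ V=3.9080 continue | (k=3,j=3): S=190.1838, (K−S)⁺=0.0000, hold=0.0000 ⇒ V=0.0000 continue  boundary S*=83.9247
step 2: (k=2,j=0): S=68.4020, (K−S)⁺=42.3180, hold=40.5822 ⇒ V=42.3180 exercise | (k=2,j=1): S=102.9700, (K−S)⁺=7.7500, hold=15.3877 ⇒ V=15.3877 continue | (k=2,j=2): S=155.0074, (K−S)⁺=0.0000, hold=1.9706 ⇒ V=1.9706 continue  boundary S*=68.4020
step 1: (k=1,j=0): S=83.9247, (K−S)⁺=26.7953, hold=28.7261 ⇒ V=28.7261 continue | (k=1,j=1): S=126.3373, (K−S)⁺=0.0000, hold=8.7053 ⇒ V=8.7053 continue  boundary S*=-
step 0: (k=0,j=0): S=102.9700, (K−S)⁺=7.7500, hold=18.6644 ⇒ V=18.6644 continue  boundary S*=-

price = 18.6644
boundary = - - 68.4020 83.9247
tree:
18.6644
28.7261 8.7053
42.3180 15.3877 1.9706
54.9696 26.7953 3.9080 0.0000
65.2812 42.3180 7.7500 0.0000 0.0000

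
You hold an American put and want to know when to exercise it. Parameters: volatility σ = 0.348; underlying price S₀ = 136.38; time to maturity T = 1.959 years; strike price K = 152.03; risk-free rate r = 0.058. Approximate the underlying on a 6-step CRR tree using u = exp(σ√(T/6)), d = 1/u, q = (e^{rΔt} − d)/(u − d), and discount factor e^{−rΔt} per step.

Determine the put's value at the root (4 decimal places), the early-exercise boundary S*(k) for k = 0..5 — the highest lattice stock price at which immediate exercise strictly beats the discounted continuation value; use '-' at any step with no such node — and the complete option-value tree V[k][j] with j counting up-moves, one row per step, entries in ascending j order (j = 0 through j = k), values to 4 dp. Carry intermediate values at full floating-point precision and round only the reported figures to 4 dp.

Δt=0.32650, u=1.22000, d=0.81967, q=0.49821, disc=e^(-rΔt)=0.98124
k=6 terminal: V=max(K-S,0) → 110.6682 90.4674 60.4008 15.6500 0.0000 0.0000 0.0000
k=5: j=0 S=50.4613 intr=101.5687 cont=98.7168 V=101.5687[EX]; j=1 S=75.1061 intr=76.9239 cont=74.0720 V=76.9239[EX]; j=2 S=111.7872 intr=40.2428 cont=37.3909 V=40.2428[EX]; j=3 S=166.3831 intr=0.0000 cont=7.7058 V=7.7058[hold]; j=4 S=247.6431 intr=0.0000 cont=0.0000 V=0.0000[hold]; j=5 S=368.5897 intr=0.0000 cont=0.0000 V=0.0000[hold]  S*(5)=111.7872
k=4: j=0 S=61.5626 intr=90.4674 cont=87.6155 V=90.4674[EX]; j=1 S=91.6292 intr=60.4008 cont=57.5489 V=60.4008[EX]; j=2 S=136.3800 intr=15.6500 cont=23.5818 V=23.5818[hold]; j=3 S=202.9868 intr=0.0000 cont=3.7942 V=3.7942[hold]; j=4 S=302.1237 intr=0.0000 cont=0.0000 V=0.0000[hold]  S*(4)=91.6292
k=3: j=0 S=75.1061 intr=76.9239 cont=74.0720 V=76.9239[EX]; j=1 S=111.7872 intr=40.2428 cont=41.2684 V=41.2684[hold]; j=2 S=166.3831 intr=0.0000 cont=13.4660 V=13.4660[hold]; j=3 S=247.6431 intr=0.0000 cont=1.8682 V=1.8682[hold]  S*(3)=75.1061
k=2: j=0 S=91.6292 intr=60.4008 cont=58.0503 V=60.4008[EX]; j=1 S=136.3800 intr=15.6500 cont=26.9028 V=26.9028[hold]; j=2 S=202.9868 intr=0.0000 cont=7.5437 V=7.5437[hold]  S*(2)=91.6292
k=1: j=0 S=111.7872 intr=40.2428 cont=42.8919 V=42.8919[hold]; j=1 S=166.3831 intr=0.0000 cont=16.9342 V=16.9342[hold]  S*(1)=-
k=0: j=0 S=136.3800 intr=15.6500 cont=29.3976 V=29.3976[hold]  S*(0)=-

price = 29.3976
boundary = - - 91.6292 75.1061 91.6292 111.7872
tree:
29.3976
42.8919 16.9342
60.4008 26.9028 7.5437
76.9239 41.2684 13.4660 1.8682
90.4674 60.4008 23.5818 3.7942 0.0000
101.5687 76.9239 40.2428 7.7058 0.0000 0.0000
110.6682 90.4674 60.4008 15.6500 0.0000 0.0000 0.0000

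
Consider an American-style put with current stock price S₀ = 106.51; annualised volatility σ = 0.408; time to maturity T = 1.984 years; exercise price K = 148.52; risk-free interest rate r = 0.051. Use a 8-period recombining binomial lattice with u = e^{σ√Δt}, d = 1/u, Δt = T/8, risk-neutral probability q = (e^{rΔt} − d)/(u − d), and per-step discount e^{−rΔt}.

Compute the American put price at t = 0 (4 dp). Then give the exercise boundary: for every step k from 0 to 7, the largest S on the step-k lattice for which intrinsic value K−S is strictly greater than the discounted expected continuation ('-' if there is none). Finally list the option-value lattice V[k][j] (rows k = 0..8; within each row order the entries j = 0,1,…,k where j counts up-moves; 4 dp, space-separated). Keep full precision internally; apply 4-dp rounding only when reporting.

price = 47.4185
boundary = - - 70.9428 86.9259 70.9428 86.9259 106.5100 86.9259
tree:
47.4185
61.6588 33.2775
77.5772 46.0809 20.3158
90.6215 61.5941 30.5284 9.8118
101.2673 77.5772 44.3098 16.4363 2.9092
109.9557 90.6215 61.5941 26.7955 5.6711 0.0000
117.0465 101.2673 77.5772 42.0100 11.0550 0.0000 0.0000
122.8336 109.9557 90.6215 61.5941 21.5505 0.0000 0.0000 0.0000
127.5566 117.0465 101.2673 77.5772 42.0100 0.0000 0.0000 0.0000 0.0000

Δt=0.24800, u=1.22530, d=0.81613, q=0.48049, disc=e^(-rΔt)=0.98743
k=8 terminal: V=max(K-S,0) → 127.5566 117.0465 101.2673 77.5772 42.0100 0.0000 0.0000 0.0000 0.0000
k=7: j=0 S=25.6864 intr=122.8336 cont=120.9669 V=122.8336[EX]; j=1 S=38.5643 intr=109.9557 cont=108.0890 V=109.9557[EX]; j=2 S=57.8985 intr=90.6215 cont=88.7548 V=90.6215[EX]; j=3 S=86.9259 intr=61.5941 cont=59.7274 V=61.5941[EX]; j=4 S=130.5063 intr=18.0137 cont=21.5505 V=21.5505[hold]; j=5 S=195.9356 intr=0.0000 cont=0.0000 V=0.0000[hold]; j=6 S=294.1679 intr=0.0000 cont=0.0000 V=0.0000[hold]; j=7 S=441.6490 intr=0.0000 cont=0.0000 V=0.0000[hold]  S*(7)=86.9259
k=6: j=0 S=31.4735 intr=117.0465 cont=115.1799 V=117.0465[EX]; j=1 S=47.2527 intr=101.2673 cont=99.4007 V=101.2673[EX]; j=2 S=70.9428 intr=77.5772 cont=75.7105 V=77.5772[EX]; j=3 S=106.5100 intr=42.0100 cont=41.8213 V=42.0100[EX]; j=4 S=159.9088 intr=0.0000 cont=11.0550 V=11.0550[hold]; j=5 S=240.0791 intr=0.0000 cont=0.0000 V=0.0000[hold]; j=6 S=360.4427 intr=0.0000 cont=0.0000 V=0.0000[hold]  S*(6)=106.5100
k=5: j=0 S=38.5643 intr=109.9557 cont=108.0890 V=109.9557[EX]; j=1 S=57.8985 intr=90.6215 cont=88.7548 V=90.6215[EX]; j=2 S=86.9259 intr=61.5941 cont=59.7274 V=61.5941[EX]; j=3 S=130.5063 intr=18.0137 cont=26.7955 V=26.7955[hold]; j=4 S=195.9356 intr=0.0000 cont=5.6711 V=5.6711[hold]; j=5 S=294.1679 intr=0.0000 cont=0.0000 V=0.0000[hold]  S*(5)=86.9259
k=4: j=0 S=47.2527 intr=101.2673 cont=99.4007 V=101.2673[EX]; j=1 S=70.9428 intr=77.5772 cont=75.7105 V=77.5772[EX]; j=2 S=106.5100 intr=42.0100 cont=44.3098 V=44.3098[hold]; j=3 S=159.9088 intr=0.0000 cont=16.4363 V=16.4363[hold]; j=4 S=240.0791 intr=0.0000 cont=2.9092 V=2.9092[hold]  S*(4)=70.9428
k=3: j=0 S=57.8985 intr=90.6215 cont=88.7548 V=90.6215[EX]; j=1 S=86.9259 intr=61.5941 cont=60.8186 V=61.5941[EX]; j=2 S=130.5063 intr=18.0137 cont=30.5284 V=30.5284[hold]; j=3 S=195.9356 intr=0.0000 cont=9.8118 V=9.8118[hold]  S*(3)=86.9259
k=2: j=0 S=70.9428 intr=77.5772 cont=75.7105 V=77.5772[EX]; j=1 S=106.5100 intr=42.0100 cont=46.0809 V=46.0809[hold]; j=2 S=159.9088 intr=0.0000 cont=20.3158 V=20.3158[hold]  S*(2)=70.9428
k=1: j=0 S=86.9259 intr=61.5941 cont=61.6588 V=61.6588[hold]; j=1 S=130.5063 intr=18.0137 cont=33.2775 V=33.2775[hold]  S*(1)=-
k=0: j=0 S=106.5100 intr=42.0100 cont=47.4185 V=47.4185[hold]  S*(0)=-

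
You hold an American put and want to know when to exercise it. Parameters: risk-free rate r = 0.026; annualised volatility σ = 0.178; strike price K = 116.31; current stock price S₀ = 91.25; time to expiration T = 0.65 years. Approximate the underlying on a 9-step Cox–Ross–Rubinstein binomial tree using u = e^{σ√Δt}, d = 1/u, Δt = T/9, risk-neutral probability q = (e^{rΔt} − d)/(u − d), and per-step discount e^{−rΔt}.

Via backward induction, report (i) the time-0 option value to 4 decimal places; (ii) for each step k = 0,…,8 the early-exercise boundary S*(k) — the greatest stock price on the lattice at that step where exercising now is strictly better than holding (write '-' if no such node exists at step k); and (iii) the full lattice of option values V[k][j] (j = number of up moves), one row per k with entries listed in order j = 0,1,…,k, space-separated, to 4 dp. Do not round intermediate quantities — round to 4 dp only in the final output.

price = 25.0600
boundary = 91.2500 95.7211 91.2500 95.7211 100.4113 95.7211 100.4113 105.3314 110.4925
tree:
25.0600
29.3223 20.5889
33.3855 25.0600 16.0426
37.2589 29.3223 20.5889 11.6933
40.9513 33.3855 25.0600 15.8987 7.6585
44.4713 37.2589 29.3223 20.5889 11.3061 4.1497
47.8269 40.9513 33.3855 25.0600 15.8987 6.8944 1.5035
51.0258 44.4713 37.2589 29.3223 20.5889 10.9786 2.9592 0.0974
54.0752 47.8269 40.9513 33.3855 25.0600 15.8987 5.8175 0.1983 0.0000
56.9822 51.0258 44.4713 37.2589 29.3223 20.5889 10.9786 0.4036 0.0000 0.0000

Δt=0.07222  u=1.04900  d=0.95329  q=0.50768  discount=0.99812
step 9 (expiry): payoffs max(K−S,0) = 56.9822 51.0258 44.4713 37.2589 29.3223 20.5889 10.9786 0.4036 0.0000 0.0000
step 8: (k=8,j=0): S=62.2348, (K−S)⁺=54.0752, hold=53.8570 ⇒ V=54.0752 exercise | (k=8,j=1): S=68.4831, (K−S)⁺=47.8269, hold=47.6087 ⇒ V=47.8269 exercise | (k=8,j=2): S=75.3587, (K−S)⁺=40.9513, hold=40.7331 ⇒ V=40.9513 exercise | (k=8,j=3): S=82.9245, (K−S)⁺=33.3855, hold=33.1673 ⇒ V=33.3855 exercise | (k=8,j=4): S=91.2500, (K−S)⁺=25.0600, hold=24.8418 ⇒ V=25.0600 exercise | (k=8,j=5): S=100.4113, (K−S)⁺=15.8987, hold=15.6805 ⇒ V=15.8987 exercise | (k=8,j=6): S=110.4925, (K−S)⁺=5.8175, hold=5.5993 ⇒ V=5.8175 exercise | (k=8,j=7): S=121.5857, (K−S)⁺=0.0000, hold=0.1983 ⇒ V=0.1983 continue | (k=8,j=8): S=133.7927, (K−S)⁺=0.0000, hold=0.0000 ⇒ V=0.0000 continue  boundary S*=110.4925
step 7: (k=7,j=0): S=65.2842, (K−S)⁺=51.0258, hold=50.8076 ⇒ V=51.0258 exercise | (k=7,j=1): S=71.8387, (K−S)⁺=44.4713, hold=44.2531 ⇒ V=44.4713 exercise | (k=7,j=2): S=79.0511, (K−S)⁺=37.2589, hold=37.0407 ⇒ V=37.2589 exercise | (k=7,j=3): S=86.9877, (K−S)⁺=29.3223, hold=29.1041 ⇒ V=29.3223 exercise | (k=7,j=4): S=95.7211, (K−S)⁺=20.5889, hold=20.3707 ⇒ V=20.5889 exercise | (k=7,j=5): S=105.3314, (K−S)⁺=10.9786, hold=10.7604 ⇒ V=10.9786 exercise | (k=7,j=6): S=115.9064, (K−S)⁺=0.4036, hold=2.9592 ⇒ V=2.9592 continue | (k=7,j=7): S=127.5432, (K−S)⁺=0.0000, hold=0.0974 ⇒ V=0.0974 continue  boundary S*=105.3314
step 6: (k=6,j=0): S=68.4831, (K−S)⁺=47.8269, hold=47.6087 ⇒ V=47.8269 exercise | (k=6,j=1): S=75.3587, (K−S)⁺=40.9513, hold=40.7331 ⇒ V=40.9513 exercise | (k=6,j=2): S=82.9245, (K−S)⁺=33.3855, hold=33.1673 ⇒ V=33.3855 exercise | (k=6,j=3): S=91.2500, (K−S)⁺=25.0600, hold=24.8418 ⇒ V=25.0600 exercise | (k=6,j=4): S=100.4113, (K−S)⁺=15.8987, hold=15.6805 ⇒ V=15.8987 exercise | (k=6,j=5): S=110.4925, (K−S)⁺=5.8175, hold=6.8944 ⇒ V=6.8944 continue | (k=6,j=6): S=121.5857, (K−S)⁺=0.0000, hold=1.5035 ⇒ V=1.5035 continue  boundary S*=100.4113
step 5: (k=5,j=0): S=71.8387, (K−S)⁺=44.4713, hold=44.2531 ⇒ V=44.4713 exercise | (k=5,j=1): S=79.0511, (K−S)⁺=37.2589, hold=37.0407 ⇒ V=37.2589 exercise | (k=5,j=2): S=86.9877, (K−S)⁺=29.3223, hold=29.1041 ⇒ V=29.3223 exercise | (k=5,j=3): S=95.7211, (K−S)⁺=20.5889, hold=20.3707 ⇒ V=20.5889 exercise | (k=5,j=4): S=105.3314, (K−S)⁺=10.9786, hold=11.3061 ⇒ V=11.3061 continue | (k=5,j=5): S=115.9064, (K−S)⁺=0.4036, hold=4.1497 ⇒ V=4.1497 continue  boundary S*=95.7211
step 4: (k=4,j=0): S=75.3587, (K−S)⁺=40.9513, hold=40.7331 ⇒ V=40.9513 exercise | (k=4,j=1): S=82.9245, (K−S)⁺=33.3855, hold=33.1673 ⇒ V=33.3855 exercise | (k=4,j=2): S=91.2500, (K−S)⁺=25.0600, hold=24.8418 ⇒ V=25.0600 exercise | (k=4,j=3): S=100.4113, (K−S)⁺=15.8987, hold=15.8464 ⇒ V=15.8987 exercise | (k=4,j=4): S=110.4925, (K−S)⁺=5.8175, hold=7.6585 ⇒ V=7.6585 continue  boundary S*=100.4113
step 3: (k=3,j=0): S=79.0511, (K−S)⁺=37.2589, hold=37.0407 ⇒ V=37.2589 exercise | (k=3,j=1): S=86.9877, (K−S)⁺=29.3223, hold=29.1041 ⇒ V=29.3223 exercise | (k=3,j=2): S=95.7211, (K−S)⁺=20.5889, hold=20.3707 ⇒ V=20.5889 exercise | (k=3,j=3): S=105.3314, (K−S)⁺=10.9786, hold=11.6933 ⇒ V=11.6933 continue  boundary S*=95.7211
step 2: (k=2,j=0): S=82.9245, (K−S)⁺=33.3855, hold=33.1673 ⇒ V=33.3855 exercise | (k=2,j=1): S=91.2500, (K−S)⁺=25.0600, hold=24.8418 ⇒ V=25.0600 exercise | (k=2,j=2): S=100.4113, (K−S)⁺=15.8987, hold=16.0426 ⇒ V=16.0426 continue  boundary S*=91.2500
step 1: (k=1,j=0): S=86.9877, (K−S)⁺=29.3223, hold=29.1041 ⇒ V=29.3223 exercise | (k=1,j=1): S=95.7211, (K−S)⁺=20.5889, hold=20.4436 ⇒ V=20.5889 exercise  boundary S*=95.7211
step 0: (k=0,j=0): S=91.2500, (K−S)⁺=25.0600, hold=24.8418 ⇒ V=25.0600 exercise  boundary S*=91.2500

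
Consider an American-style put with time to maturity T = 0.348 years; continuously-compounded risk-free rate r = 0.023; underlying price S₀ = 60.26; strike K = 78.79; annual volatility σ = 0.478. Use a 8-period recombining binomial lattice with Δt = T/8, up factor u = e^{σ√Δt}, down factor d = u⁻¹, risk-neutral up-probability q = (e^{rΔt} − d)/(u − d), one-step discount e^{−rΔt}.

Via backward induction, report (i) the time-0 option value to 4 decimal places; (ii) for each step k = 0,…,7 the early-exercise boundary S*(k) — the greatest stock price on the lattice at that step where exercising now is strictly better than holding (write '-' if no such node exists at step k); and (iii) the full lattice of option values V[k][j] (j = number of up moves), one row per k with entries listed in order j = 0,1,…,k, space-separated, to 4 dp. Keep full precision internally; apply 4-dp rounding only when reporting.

price = 20.0161
boundary = - - 49.3668 44.6826 49.3668 54.5421 60.2600 66.5773
tree:
20.0161
24.6286 15.0632
29.4232 19.4881 10.3030
34.1074 24.3794 14.2321 6.0699
38.3472 29.4232 18.9686 9.1327 2.7659
42.1846 34.1074 24.2479 13.2915 4.6485 0.7332
45.6580 38.3472 29.4232 18.5300 7.6465 1.4116 0.0000
48.8018 42.1846 34.1074 24.2479 12.2127 2.7180 0.0000 0.0000
51.6472 45.6580 38.3472 29.4232 18.5300 5.2332 0.0000 0.0000 0.0000

Δt=0.04350, u=1.10483, d=0.90511, q=0.48011, disc=e^(-rΔt)=0.99900
k=8 terminal: V=max(K-S,0) → 51.6472 45.6580 38.3472 29.4232 18.5300 5.2332 0.0000 0.0000 0.0000
k=7: j=0 S=29.9882 intr=48.8018 cont=48.7230 V=48.8018[EX]; j=1 S=36.6054 intr=42.1846 cont=42.1059 V=42.1846[EX]; j=2 S=44.6826 intr=34.1074 cont=34.0286 V=34.1074[EX]; j=3 S=54.5421 intr=24.2479 cont=24.1691 V=24.2479[EX]; j=4 S=66.5773 intr=12.2127 cont=12.1339 V=12.2127[EX]; j=5 S=81.2680 intr=0.0000 cont=2.7180 V=2.7180[hold]; j=6 S=99.2005 intr=0.0000 cont=0.0000 V=0.0000[hold]; j=7 S=121.0898 intr=0.0000 cont=0.0000 V=0.0000[hold]  S*(7)=66.5773
k=6: j=0 S=33.1320 intr=45.6580 cont=45.5792 V=45.6580[EX]; j=1 S=40.4428 intr=38.3472 cont=38.2684 V=38.3472[EX]; j=2 S=49.3668 intr=29.4232 cont=29.3444 V=29.4232[EX]; j=3 S=60.2600 intr=18.5300 cont=18.4512 V=18.5300[EX]; j=4 S=73.5568 intr=5.2332 cont=7.6465 V=7.6465[hold]; j=5 S=89.7877 intr=0.0000 cont=1.4116 V=1.4116[hold]; j=6 S=109.6000 intr=0.0000 cont=0.0000 V=0.0000[hold]  S*(6)=60.2600
k=5: j=0 S=36.6054 intr=42.1846 cont=42.1059 V=42.1846[EX]; j=1 S=44.6826 intr=34.1074 cont=34.0286 V=34.1074[EX]; j=2 S=54.5421 intr=24.2479 cont=24.1691 V=24.2479[EX]; j=3 S=66.5773 intr=12.2127 cont=13.2915 V=13.2915[hold]; j=4 S=81.2680 intr=0.0000 cont=4.6485 V=4.6485[hold]; j=5 S=99.2005 intr=0.0000 cont=0.7332 V=0.7332[hold]  S*(5)=54.5421
k=4: j=0 S=40.4428 intr=38.3472 cont=38.2684 V=38.3472[EX]; j=1 S=49.3668 intr=29.4232 cont=29.3444 V=29.4232[EX]; j=2 S=60.2600 intr=18.5300 cont=18.9686 V=18.9686[hold]; j=3 S=73.5568 intr=5.2332 cont=9.1327 V=9.1327[hold]; j=4 S=89.7877 intr=0.0000 cont=2.7659 V=2.7659[hold]  S*(4)=49.3668
k=3: j=0 S=44.6826 intr=34.1074 cont=34.0286 V=34.1074[EX]; j=1 S=54.5421 intr=24.2479 cont=24.3794 V=24.3794[hold]; j=2 S=66.5773 intr=12.2127 cont=14.2321 V=14.2321[hold]; j=3 S=81.2680 intr=0.0000 cont=6.0699 V=6.0699[hold]  S*(3)=44.6826
k=2: j=0 S=49.3668 intr=29.4232 cont=29.4075 V=29.4232[EX]; j=1 S=60.2600 intr=18.5300 cont=19.4881 V=19.4881[hold]; j=2 S=73.5568 intr=5.2332 cont=10.3030 V=10.3030[hold]  S*(2)=49.3668
k=1: j=0 S=54.5421 intr=24.2479 cont=24.6286 V=24.6286[hold]; j=1 S=66.5773 intr=12.2127 cont=15.0632 V=15.0632[hold]  S*(1)=-
k=0: j=0 S=60.2600 intr=18.5300 cont=20.0161 V=20.0161[hold]  S*(0)=-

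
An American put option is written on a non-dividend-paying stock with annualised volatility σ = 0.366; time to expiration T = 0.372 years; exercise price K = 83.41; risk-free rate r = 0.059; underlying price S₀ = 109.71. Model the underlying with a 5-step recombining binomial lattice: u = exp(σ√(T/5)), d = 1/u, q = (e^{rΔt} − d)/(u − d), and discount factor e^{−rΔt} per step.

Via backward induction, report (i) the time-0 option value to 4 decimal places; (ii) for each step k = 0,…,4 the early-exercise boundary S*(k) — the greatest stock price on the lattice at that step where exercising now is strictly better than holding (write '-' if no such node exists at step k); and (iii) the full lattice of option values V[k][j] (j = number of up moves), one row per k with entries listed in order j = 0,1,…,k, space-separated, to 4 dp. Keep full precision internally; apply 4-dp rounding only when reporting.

Δt=0.07440, u=1.10498, d=0.90499, q=0.49706, disc=e^(-rΔt)=0.99562
k=5 terminal: V=max(K-S,0) → 16.8114 2.0937 0.0000 0.0000 0.0000 0.0000
k=4: j=0 S=73.5904 intr=9.8196 cont=9.4543 V=9.8196[EX]; j=1 S=89.8532 intr=0.0000 cont=1.0484 V=1.0484[hold]; j=2 S=109.7100 intr=0.0000 cont=0.0000 V=0.0000[hold]; j=3 S=133.9549 intr=0.0000 cont=0.0000 V=0.0000[hold]; j=4 S=163.5578 intr=0.0000 cont=0.0000 V=0.0000[hold]  S*(4)=73.5904
k=3: j=0 S=81.3163 intr=2.0937 cont=5.4359 V=5.4359[hold]; j=1 S=99.2864 intr=0.0000 cont=0.5250 V=0.5250[hold]; j=2 S=121.2279 intr=0.0000 cont=0.0000 V=0.0000[hold]; j=3 S=148.0182 intr=0.0000 cont=0.0000 V=0.0000[hold]  S*(3)=-
k=2: j=0 S=89.8532 intr=0.0000 cont=2.9818 V=2.9818[hold]; j=1 S=109.7100 intr=0.0000 cont=0.2629 V=0.2629[hold]; j=2 S=133.9549 intr=0.0000 cont=0.0000 V=0.0000[hold]  S*(2)=-
k=1: j=0 S=99.2864 intr=0.0000 cont=1.6232 V=1.6232[hold]; j=1 S=121.2279 intr=0.0000 cont=0.1316 V=0.1316[hold]  S*(1)=-
k=0: j=0 S=109.7100 intr=0.0000 cont=0.8779 V=0.8779[hold]  S*(0)=-

price = 0.8779
boundary = - - - - 73.5904
tree:
0.8779
1.6232 0.1316
2.9818 0.2629 0.0000
5.4359 0.5250 0.0000 0.0000
9.8196 1.0484 0.0000 0.0000 0.0000
16.8114 2.0937 0.0000 0.0000 0.0000 0.0000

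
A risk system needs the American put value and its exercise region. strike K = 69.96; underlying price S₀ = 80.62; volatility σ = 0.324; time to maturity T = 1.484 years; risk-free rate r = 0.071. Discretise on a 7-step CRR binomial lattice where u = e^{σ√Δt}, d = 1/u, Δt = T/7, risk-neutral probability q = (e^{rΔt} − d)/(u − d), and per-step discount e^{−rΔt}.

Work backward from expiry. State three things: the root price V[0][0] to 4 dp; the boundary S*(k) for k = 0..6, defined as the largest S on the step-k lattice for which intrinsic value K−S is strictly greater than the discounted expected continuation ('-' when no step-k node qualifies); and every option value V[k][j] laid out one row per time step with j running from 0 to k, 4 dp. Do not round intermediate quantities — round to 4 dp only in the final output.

Δt=0.21200, u=1.16088, d=0.86141, q=0.51342, disc=e^(-rΔt)=0.98506
k=7 terminal: V=max(K-S,0) → 41.5858 31.7215 18.4279 0.5129 0.0000 0.0000 0.0000 0.0000
k=6: j=0 S=32.9392 intr=37.0208 cont=35.9757 V=37.0208[EX]; j=1 S=44.3904 intr=25.5696 cont=24.5244 V=25.5696[EX]; j=2 S=59.8227 intr=10.1373 cont=9.0921 V=10.1373[EX]; j=3 S=80.6200 intr=0.0000 cont=0.2458 V=0.2458[hold]; j=4 S=108.6475 intr=0.0000 cont=0.0000 V=0.0000[hold]; j=5 S=146.4186 intr=0.0000 cont=0.0000 V=0.0000[hold]; j=6 S=197.3209 intr=0.0000 cont=0.0000 V=0.0000[hold]  S*(6)=59.8227
k=5: j=0 S=38.2385 intr=31.7215 cont=30.6764 V=31.7215[EX]; j=1 S=51.5321 intr=18.4279 cont=17.3828 V=18.4279[EX]; j=2 S=69.4471 intr=0.5129 cont=4.9833 V=4.9833[hold]; j=3 S=93.5904 intr=0.0000 cont=0.1178 V=0.1178[hold]; j=4 S=126.1270 intr=0.0000 cont=0.0000 V=0.0000[hold]; j=5 S=169.9749 intr=0.0000 cont=0.0000 V=0.0000[hold]  S*(5)=51.5321
k=4: j=0 S=44.3904 intr=25.5696 cont=24.5244 V=25.5696[EX]; j=1 S=59.8227 intr=10.1373 cont=11.3530 V=11.3530[hold]; j=2 S=80.6200 intr=0.0000 cont=2.4481 V=2.4481[hold]; j=3 S=108.6475 intr=0.0000 cont=0.0565 V=0.0565[hold]; j=4 S=146.4186 intr=0.0000 cont=0.0000 V=0.0000[hold]  S*(4)=44.3904
k=3: j=0 S=51.5321 intr=18.4279 cont=17.9976 V=18.4279[EX]; j=1 S=69.4471 intr=0.5129 cont=6.6798 V=6.6798[hold]; j=2 S=93.5904 intr=0.0000 cont=1.2020 V=1.2020[hold]; j=3 S=126.1270 intr=0.0000 cont=0.0271 V=0.0271[hold]  S*(3)=51.5321
k=2: j=0 S=59.8227 intr=10.1373 cont=12.2111 V=12.2111[hold]; j=1 S=80.6200 intr=0.0000 cont=3.8096 V=3.8096[hold]; j=2 S=108.6475 intr=0.0000 cont=0.5898 V=0.5898[hold]  S*(2)=-
k=1: j=0 S=69.4471 intr=0.5129 cont=7.7797 V=7.7797[hold]; j=1 S=93.5904 intr=0.0000 cont=2.1243 V=2.1243[hold]  S*(1)=-
k=0: j=0 S=80.6200 intr=0.0000 cont=4.8033 V=4.8033[hold]  S*(0)=-

price = 4.8033
boundary = - - - 51.5321 44.3904 51.5321 59.8227
tree:
4.8033
7.7797 2.1243
12.2111 3.8096 0.5898
18.4279 6.6798 1.2020 0.0271
25.5696 11.3530 2.4481 0.0565 0.0000
31.7215 18.4279 4.9833 0.1178 0.0000 0.0000
37.0208 25.5696 10.1373 0.2458 0.0000 0.0000 0.0000
41.5858 31.7215 18.4279 0.5129 0.0000 0.0000 0.0000 0.0000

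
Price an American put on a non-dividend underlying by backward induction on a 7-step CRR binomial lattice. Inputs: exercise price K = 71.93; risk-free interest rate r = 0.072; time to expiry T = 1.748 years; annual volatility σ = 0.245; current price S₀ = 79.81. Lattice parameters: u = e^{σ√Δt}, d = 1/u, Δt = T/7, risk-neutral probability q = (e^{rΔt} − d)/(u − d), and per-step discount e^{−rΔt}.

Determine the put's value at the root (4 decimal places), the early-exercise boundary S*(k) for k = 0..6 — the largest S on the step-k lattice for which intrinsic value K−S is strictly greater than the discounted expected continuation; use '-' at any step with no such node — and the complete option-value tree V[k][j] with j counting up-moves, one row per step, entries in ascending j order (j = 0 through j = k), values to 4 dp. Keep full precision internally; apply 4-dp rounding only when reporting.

Δt=0.24971  u=1.13024  d=0.88477  q=0.54334  discount=0.98218
step 7 (expiry): payoffs max(K−S,0) = 38.0563 28.6583 16.6529 1.3167 0.0000 0.0000 0.0000 0.0000
step 6: (k=6,j=0): S=38.2854, (K−S)⁺=33.6446, hold=32.3629 ⇒ V=33.6446 exercise | (k=6,j=1): S=48.9074, (K−S)⁺=23.0226, hold=21.7409 ⇒ V=23.0226 exercise | (k=6,j=2): S=62.4764, (K−S)⁺=9.4536, hold=8.1719 ⇒ V=9.4536 exercise | (k=6,j=3): S=79.8100, (K−S)⁺=0.0000, hold=0.5906 ⇒ V=0.5906 continue | (k=6,j=4): S=101.9527, (K−S)⁺=0.0000, hold=0.0000 ⇒ V=0.0000 continue | (k=6,j=5): S=130.2387, (K−S)⁺=0.0000, hold=0.0000 ⇒ V=0.0000 continue | (k=6,j=6): S=166.3724, (K−S)⁺=0.0000, hold=0.0000 ⇒ V=0.0000 continue  boundary S*=62.4764
step 5: (k=5,j=0): S=43.2717, (K−S)⁺=28.6583, hold=27.3766 ⇒ V=28.6583 exercise | (k=5,j=1): S=55.2771, (K−S)⁺=16.6529, hold=15.3712 ⇒ V=16.6529 exercise | (k=5,j=2): S=70.6133, (K−S)⁺=1.3167, hold=4.5553 ⇒ V=4.5553 continue | (k=5,j=3): S=90.2045, (K−S)⁺=0.0000, hold=0.2649 ⇒ V=0.2649 continue | (k=5,j=4): S=115.2310, (K−S)⁺=0.0000, hold=0.0000 ⇒ V=0.0000 continue | (k=5,j=5): S=147.2010, (K−S)⁺=0.0000, hold=0.0000 ⇒ V=0.0000 continue  boundary S*=55.2771
step 4: (k=4,j=0): S=48.9074, (K−S)⁺=23.0226, hold=21.7409 ⇒ V=23.0226 exercise | (k=4,j=1): S=62.4764, (K−S)⁺=9.4536, hold=9.9002 ⇒ V=9.9002 continue | (k=4,j=2): S=79.8100, (K−S)⁺=0.0000, hold=2.1845 ⇒ V=2.1845 continue | (k=4,j=3): S=101.9527, (K−S)⁺=0.0000, hold=0.1188 ⇒ V=0.1188 continue | (k=4,j=4): S=130.2387, (K−S)⁺=0.0000, hold=0.0000 ⇒ V=0.0000 continue  boundary S*=48.9074
step 3: (k=3,j=0): S=55.2771, (K−S)⁺=16.6529, hold=15.6095 ⇒ V=16.6529 exercise | (k=3,j=1): S=70.6133, (K−S)⁺=1.3167, hold=5.6063 ⇒ V=5.6063 continue | (k=3,j=2): S=90.2045, (K−S)⁺=0.0000, hold=1.0432 ⇒ V=1.0432 continue | (k=3,j=3): S=115.2310, (K−S)⁺=0.0000, hold=0.0533 ⇒ V=0.0533 continue  boundary S*=55.2771
step 2: (k=2,j=0): S=62.4764, (K−S)⁺=9.4536, hold=10.4611 ⇒ V=10.4611 continue | (k=2,j=1): S=79.8100, (K−S)⁺=0.0000, hold=3.0713 ⇒ V=3.0713 continue | (k=2,j=2): S=101.9527, (K−S)⁺=0.0000, hold=0.4964 ⇒ V=0.4964 continue  boundary S*=-
step 1: (k=1,j=0): S=70.6133, (K−S)⁺=1.3167, hold=6.3311 ⇒ V=6.3311 continue | (k=1,j=1): S=90.2045, (K−S)⁺=0.0000, hold=1.6424 ⇒ V=1.6424 continue  boundary S*=-
step 0: (k=0,j=0): S=79.8100, (K−S)⁺=0.0000, hold=3.7161 ⇒ V=3.7161 continue  boundary S*=-

price = 3.7161
boundary = - - - 55.2771 48.9074 55.2771 62.4764
tree:
3.7161
6.3311 1.6424
10.4611 3.0713 0.4964
16.6529 5.6063 1.0432 0.0533
23.0226 9.9002 2.1845 0.1188 0.0000
28.6583 16.6529 4.5553 0.2649 0.0000 0.0000
33.6446 23.0226 9.4536 0.5906 0.0000 0.0000 0.0000
38.0563 28.6583 16.6529 1.3167 0.0000 0.0000 0.0000 0.0000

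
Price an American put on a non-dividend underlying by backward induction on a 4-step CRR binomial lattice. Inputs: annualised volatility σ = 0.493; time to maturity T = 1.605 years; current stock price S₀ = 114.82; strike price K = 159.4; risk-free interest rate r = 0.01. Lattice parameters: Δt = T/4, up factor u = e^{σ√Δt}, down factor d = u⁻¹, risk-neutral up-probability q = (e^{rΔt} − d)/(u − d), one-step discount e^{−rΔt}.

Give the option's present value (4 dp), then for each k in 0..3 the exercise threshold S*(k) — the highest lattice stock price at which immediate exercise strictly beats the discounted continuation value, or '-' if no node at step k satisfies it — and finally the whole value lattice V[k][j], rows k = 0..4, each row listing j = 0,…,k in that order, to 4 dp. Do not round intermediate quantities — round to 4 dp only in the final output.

price = 60.4145
boundary = - - 61.4849 84.0220
tree:
60.4145
78.6394 36.7126
97.9151 53.7090 14.4243
114.4072 75.3780 25.3581 0.0000
126.4755 97.9151 44.5800 0.0000 0.0000

Δt=0.40125  u=1.36655  d=0.73177  q=0.42889  discount=0.99600
step 4 (expiry): payoffs max(K−S,0) = 126.4755 97.9151 44.5800 0.0000 0.0000
step 3: (k=3,j=0): S=44.9928, (K−S)⁺=114.4072, hold=113.7688 ⇒ V=114.4072 exercise | (k=3,j=1): S=84.0220, (K−S)⁺=75.3780, hold=74.7397 ⇒ V=75.3780 exercise | (k=3,j=2): S=156.9070, (K−S)⁺=2.4930, hold=25.3581 ⇒ V=25.3581 continue | (k=3,j=3): S=293.0162, (K−S)⁺=0.0000, hold=0.0000 ⇒ V=0.0000 continue  boundary S*=84.0220
step 2: (k=2,j=0): S=61.4849, (K−S)⁺=97.9151, hold=97.2768 ⇒ V=97.9151 exercise | (k=2,j=1): S=114.8200, (K−S)⁺=44.5800, hold=53.7090 ⇒ V=53.7090 continue | (k=2,j=2): S=214.4208, (K−S)⁺=0.0000, hold=14.4243 ⇒ V=14.4243 continue  boundary S*=61.4849
step 1: (k=1,j=0): S=84.0220, (K−S)⁺=75.3780, hold=78.6394 ⇒ V=78.6394 continue | (k=1,j=1): S=156.9070, (K−S)⁺=2.4930, hold=36.7126 ⇒ V=36.7126 continue  boundary S*=-
step 0: (k=0,j=0): S=114.8200, (K−S)⁺=44.5800, hold=60.4145 ⇒ V=60.4145 continue  boundary S*=-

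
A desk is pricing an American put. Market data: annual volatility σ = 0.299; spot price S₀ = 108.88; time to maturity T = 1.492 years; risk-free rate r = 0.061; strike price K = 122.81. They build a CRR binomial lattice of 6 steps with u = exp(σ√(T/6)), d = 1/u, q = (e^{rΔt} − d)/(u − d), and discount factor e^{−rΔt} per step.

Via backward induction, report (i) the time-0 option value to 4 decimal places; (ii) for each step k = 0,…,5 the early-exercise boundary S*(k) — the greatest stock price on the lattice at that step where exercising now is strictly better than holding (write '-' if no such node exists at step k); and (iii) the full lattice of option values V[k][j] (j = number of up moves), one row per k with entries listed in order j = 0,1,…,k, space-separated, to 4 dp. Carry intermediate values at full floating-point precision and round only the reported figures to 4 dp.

price = 20.1988
boundary = - - 80.8055 93.7982 80.8055 93.7982
tree:
20.1988
29.6755 11.8341
42.0045 18.8942 5.5069
53.1975 29.0118 9.8844 1.5292
62.8401 42.0045 17.2673 3.1937 0.0000
71.1470 53.1975 29.0118 6.6700 0.0000 0.0000
78.3032 62.8401 42.0045 13.9300 0.0000 0.0000 0.0000

Δt=0.24867, u=1.16079, d=0.86148, q=0.51386, disc=e^(-rΔt)=0.98495
k=6 terminal: V=max(K-S,0) → 78.3032 62.8401 42.0045 13.9300 0.0000 0.0000 0.0000
k=5: j=0 S=51.6630 intr=71.1470 cont=69.2982 V=71.1470[EX]; j=1 S=69.6125 intr=53.1975 cont=51.3487 V=53.1975[EX]; j=2 S=93.7982 intr=29.0118 cont=27.1630 V=29.0118[EX]; j=3 S=126.3868 intr=0.0000 cont=6.6700 V=6.6700[hold]; j=4 S=170.2978 intr=0.0000 cont=0.0000 V=0.0000[hold]; j=5 S=229.4650 intr=0.0000 cont=0.0000 V=0.0000[hold]  S*(5)=93.7982
k=4: j=0 S=59.9699 intr=62.8401 cont=60.9913 V=62.8401[EX]; j=1 S=80.8055 intr=42.0045 cont=40.1557 V=42.0045[EX]; j=2 S=108.8800 intr=13.9300 cont=17.2673 V=17.2673[hold]; j=3 S=146.7085 intr=0.0000 cont=3.1937 V=3.1937[hold]; j=4 S=197.6800 intr=0.0000 cont=0.0000 V=0.0000[hold]  S*(4)=80.8055
k=3: j=0 S=69.6125 intr=53.1975 cont=51.3487 V=53.1975[EX]; j=1 S=93.7982 intr=29.0118 cont=28.8521 V=29.0118[EX]; j=2 S=126.3868 intr=0.0000 cont=9.8844 V=9.8844[hold]; j=3 S=170.2978 intr=0.0000 cont=1.5292 V=1.5292[hold]  S*(3)=93.7982
k=2: j=0 S=80.8055 intr=42.0045 cont=40.1557 V=42.0045[EX]; j=1 S=108.8800 intr=13.9300 cont=18.8942 V=18.8942[hold]; j=2 S=146.7085 intr=0.0000 cont=5.5069 V=5.5069[hold]  S*(2)=80.8055
k=1: j=0 S=93.7982 intr=29.0118 cont=29.6755 V=29.6755[hold]; j=1 S=126.3868 intr=0.0000 cont=11.8341 V=11.8341[hold]  S*(1)=-
k=0: j=0 S=108.8800 intr=13.9300 cont=20.1988 V=20.1988[hold]  S*(0)=-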